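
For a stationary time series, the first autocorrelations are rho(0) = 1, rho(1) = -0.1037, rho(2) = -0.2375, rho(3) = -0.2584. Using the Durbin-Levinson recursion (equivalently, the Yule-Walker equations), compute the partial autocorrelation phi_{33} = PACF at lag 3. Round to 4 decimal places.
\phi_{33} = -0.3401

The PACF at lag k is phi_{kk}, the last component of the solution
to the Yule-Walker system G_k phi = r_k where
  (G_k)_{ij} = rho(|i - j|), (r_k)_i = rho(i), i,j = 1..k.
Equivalently, Durbin-Levinson gives phi_{kk} iteratively:
  phi_{11} = rho(1)
  phi_{kk} = [rho(k) - sum_{j=1..k-1} phi_{k-1,j} rho(k-j)]
            / [1 - sum_{j=1..k-1} phi_{k-1,j} rho(j)],
  phi_{k,j} = phi_{k-1,j} - phi_{kk} phi_{k-1,k-j},  j = 1..k-1.
Step k = 1:
  phi_11 = rho(1) = -0.1037.
Step k = 2:
  phi_22 = [rho(2) - phi_11 rho(1)] / [1 - phi_11 rho(1)] = [-0.2375 - (-0.1037)(-0.1037)] / [1 - (-0.1037)(-0.1037)]
         = -0.24825369 / 0.98924631 = -0.250952.
  Update: phi_21 = phi_11 - phi_22 phi_11 = -0.1037 - (-0.250952)(-0.1037) = -0.129724.
Step k = 3:
  phi_33 = [rho(3) - phi_21 rho(2) - phi_22 rho(1)] / [1 - phi_21 rho(1) - phi_22 rho(2)]
    numerator   = -0.2584 - (-0.129724)(-0.2375) - (-0.250952)(-0.1037) = -0.31523315
    denominator = 1 - (-0.129724)(-0.1037) - (-0.250952)(-0.2375) = 0.92694646
  phi_33 = -0.31523315 / 0.92694646 = -0.3401.
Therefore phi_{33} = -0.3401.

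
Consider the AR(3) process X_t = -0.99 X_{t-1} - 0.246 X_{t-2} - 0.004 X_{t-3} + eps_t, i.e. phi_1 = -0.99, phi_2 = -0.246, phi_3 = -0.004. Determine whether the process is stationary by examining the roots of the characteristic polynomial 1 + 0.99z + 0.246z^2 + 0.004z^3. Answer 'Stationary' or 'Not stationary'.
\text{Stationary}

The AR(p) characteristic polynomial is P(z) = 1 + 0.99z + 0.246z^2 + 0.004z^3.
Stationarity requires all roots to lie outside the unit circle, i.e. |z| > 1 for every root.
Degree 3: look for a simple real root z0 first, then factor out (1 - z/z0) and solve the remaining quadratic.
Testing z0 = -2.5: P(-2.5) = 1 + (0.99)(-2.5) + (0.246)(-2.5)^2 + (0.004)(-2.5)^3
  = 1 + (-2.475) + (1.5375) + (-0.0625) = 0.  So z_0 = -2.5 is a root, |z_0| = 2.5.
Divide out the factor (1 + 0.4 z) = (1 - z/z0) (since 1/z0 = -0.4):
  P(z) = (1 + 0.4 z)(1 + (0.59) z + (0.01) z^2)
  [check: z-coef 0.59 - (-0.4) = 0.99; z^2-coef 0.01 - (-0.4)(0.59) = 0.246; z^3-coef -(-0.4)(0.01) = 0.004.]
Remaining roots from the quadratic factor 1 + (0.59) z + (0.01) z^2:
  Set 1 + (0.59) z + (0.01) z^2 = 0, i.e. a z^2 + b z + c = 0 with a = 0.01, b = 0.59, c = 1.
  Discriminant D = b^2 - 4ac = (0.59)^2 - 4*(0.01)*1 = 0.3481 - (0.04) = 0.3081.
  D >= 0, so the roots are real: z = (-b +/- sqrt(D)) / (2a) = (-0.59 +/- 0.555068) / (0.02).
    z_1 = (-0.59 + 0.555068) / (0.02) = -1.7466,   |z_1| = 1.7466.
    z_2 = (-0.59 - 0.555068) / (0.02) = -57.2534,   |z_2| = 57.2534.
Moduli of all roots: 2.5000, 1.7466, 57.2534.
All moduli strictly greater than 1? Yes.
Verdict: Stationary.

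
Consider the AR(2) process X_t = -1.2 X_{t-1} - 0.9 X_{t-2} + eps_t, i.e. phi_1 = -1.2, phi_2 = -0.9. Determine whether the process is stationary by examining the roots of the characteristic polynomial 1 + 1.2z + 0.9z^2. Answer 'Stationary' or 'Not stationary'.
\text{Stationary}

The AR(p) characteristic polynomial is P(z) = 1 + 1.2z + 0.9z^2.
Stationarity requires all roots to lie outside the unit circle, i.e. |z| > 1 for every root.
Set 1 + (1.2) z + (0.9) z^2 = 0, i.e. a z^2 + b z + c = 0 with a = 0.9, b = 1.2, c = 1.
Discriminant D = b^2 - 4ac = (1.2)^2 - 4*(0.9)*1 = 1.44 - (3.6) = -2.16.
D < 0, so the roots are the complex-conjugate pair z = (-b +/- i sqrt(-D)) / (2a) = -0.6667 +/- 0.8165i.
For a conjugate pair |z|^2 = z * conj(z) = (product of roots) = c/a = 1/(0.9) = 1.111111, so |z| = sqrt(1.111111) = 1.0541 for both roots.
Moduli of all roots: 1.0541, 1.0541.
All moduli strictly greater than 1? Yes.
Verdict: Stationary.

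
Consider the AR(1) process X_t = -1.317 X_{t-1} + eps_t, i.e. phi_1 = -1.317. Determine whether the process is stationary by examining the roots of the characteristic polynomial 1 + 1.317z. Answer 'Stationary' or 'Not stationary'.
\text{Not stationary}

The AR(p) characteristic polynomial is P(z) = 1 + 1.317z.
Stationarity requires all roots to lie outside the unit circle, i.e. |z| > 1 for every root.
This is linear in z: 1 + (1.317) z = 0  =>  z = -1/(1.317) = -0.759301,  |z| = 0.759301.
Moduli of all roots: 0.7593.
All moduli strictly greater than 1? No.
Verdict: Not stationary.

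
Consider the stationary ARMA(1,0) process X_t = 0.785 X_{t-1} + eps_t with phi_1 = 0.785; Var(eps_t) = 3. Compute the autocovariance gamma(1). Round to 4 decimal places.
\gamma(1) = 6.1364

Multiply the model equation by X_{t-k} and take expectations. With theta_0 = psi_0 = 1 and psi_j the MA(infinity) weights, this gives
  gamma(k) - sum_i phi_i gamma(k-i) = c_k,
  c_k = sigma^2 * sum_{j=k..q} theta_j psi_{j-k}   (c_k = 0 for k > q),
using gamma(-m) = gamma(m).
Pure AR (q = 0): c_0 = sigma^2 = 3, c_k = 0 for k >= 1.
Equations for k = 0 and k = 1 (AR order 1):
  gamma(0) = phi_1 gamma(1) + c_0
  gamma(1) = phi_1 gamma(0) + c_1
Substituting the second into the first: gamma(0) (1 - phi_1^2) = c_0 + phi_1 c_1, so
  gamma(0) = c_0 / (1 - phi_1^2) = 3 / (1 - (0.785)^2) = 3 / 0.383775 = 7.81708.
  gamma(1) = phi_1 gamma(0) = (0.785)(7.81708) = 6.136408.
Therefore gamma(1) = 6.1364 (to 4 decimal places).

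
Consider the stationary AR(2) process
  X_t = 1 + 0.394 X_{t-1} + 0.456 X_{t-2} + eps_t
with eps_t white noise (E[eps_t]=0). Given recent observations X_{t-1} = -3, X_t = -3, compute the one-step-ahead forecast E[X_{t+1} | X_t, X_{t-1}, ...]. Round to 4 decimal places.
E[X_{t+1} \mid \mathcal F_t] = -1.5500

For an AR(p) model X_t = c + sum_i phi_i X_{t-i} + eps_t, the
one-step-ahead conditional mean is
  E[X_{t+1} | X_t, ...] = c + sum_i phi_i X_{t+1-i}.
Substitute known values:
  E[X_{t+1} | ...] = 1 + (0.394) * (-3) + (0.456) * (-3)
                   = -1.5500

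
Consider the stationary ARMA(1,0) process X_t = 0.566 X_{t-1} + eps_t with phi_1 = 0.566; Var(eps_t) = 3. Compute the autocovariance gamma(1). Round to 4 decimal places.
\gamma(1) = 2.4984

Multiply the model equation by X_{t-k} and take expectations. With theta_0 = psi_0 = 1 and psi_j the MA(infinity) weights, this gives
  gamma(k) - sum_i phi_i gamma(k-i) = c_k,
  c_k = sigma^2 * sum_{j=k..q} theta_j psi_{j-k}   (c_k = 0 for k > q),
using gamma(-m) = gamma(m).
Pure AR (q = 0): c_0 = sigma^2 = 3, c_k = 0 for k >= 1.
Equations for k = 0 and k = 1 (AR order 1):
  gamma(0) = phi_1 gamma(1) + c_0
  gamma(1) = phi_1 gamma(0) + c_1
Substituting the second into the first: gamma(0) (1 - phi_1^2) = c_0 + phi_1 c_1, so
  gamma(0) = c_0 / (1 - phi_1^2) = 3 / (1 - (0.566)^2) = 3 / 0.679644 = 4.414076.
  gamma(1) = phi_1 gamma(0) = (0.566)(4.414076) = 2.498367.
Therefore gamma(1) = 2.4984 (to 4 decimal places).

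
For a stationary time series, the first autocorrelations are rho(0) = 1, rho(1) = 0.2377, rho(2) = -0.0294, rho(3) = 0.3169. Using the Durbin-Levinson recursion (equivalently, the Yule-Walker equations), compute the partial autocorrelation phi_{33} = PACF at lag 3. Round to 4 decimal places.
\phi_{33} = 0.3700

The PACF at lag k is phi_{kk}, the last component of the solution
to the Yule-Walker system G_k phi = r_k where
  (G_k)_{ij} = rho(|i - j|), (r_k)_i = rho(i), i,j = 1..k.
Equivalently, Durbin-Levinson gives phi_{kk} iteratively:
  phi_{11} = rho(1)
  phi_{kk} = [rho(k) - sum_{j=1..k-1} phi_{k-1,j} rho(k-j)]
            / [1 - sum_{j=1..k-1} phi_{k-1,j} rho(j)],
  phi_{k,j} = phi_{k-1,j} - phi_{kk} phi_{k-1,k-j},  j = 1..k-1.
Step k = 1:
  phi_11 = rho(1) = 0.2377.
Step k = 2:
  phi_22 = [rho(2) - phi_11 rho(1)] / [1 - phi_11 rho(1)] = [-0.0294 - (0.2377)(0.2377)] / [1 - (0.2377)(0.2377)]
         = -0.08590129 / 0.94349871 = -0.091045.
  Update: phi_21 = phi_11 - phi_22 phi_11 = 0.2377 - (-0.091045)(0.2377) = 0.259342.
Step k = 3:
  phi_33 = [rho(3) - phi_21 rho(2) - phi_22 rho(1)] / [1 - phi_21 rho(1) - phi_22 rho(2)]
    numerator   = 0.3169 - (0.259342)(-0.0294) - (-0.091045)(0.2377) = 0.34616615
    denominator = 1 - (0.259342)(0.2377) - (-0.091045)(-0.0294) = 0.93567779
  phi_33 = 0.34616615 / 0.93567779 = 0.37.
Therefore phi_{33} = 0.3700.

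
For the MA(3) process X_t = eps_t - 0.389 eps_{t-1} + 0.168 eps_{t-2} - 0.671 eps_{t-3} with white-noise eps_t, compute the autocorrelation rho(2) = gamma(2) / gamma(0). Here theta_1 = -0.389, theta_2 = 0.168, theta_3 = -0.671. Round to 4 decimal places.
\rho(2) = 0.2632

For an MA(q) process with theta_0 = 1, the autocovariance is
  gamma(k) = sigma^2 * sum_{i=0..q-k} theta_i * theta_{i+k},
and rho(k) = gamma(k) / gamma(0). Sigma^2 cancels.
  numerator   = (1)*(0.168) + (-0.389)*(-0.671) = 0.429019.
  denominator = (1)^2 + (-0.389)^2 + (0.168)^2 + (-0.671)^2 = 1.629786.
  rho(2) = 0.429019 / 1.629786 = 0.2632.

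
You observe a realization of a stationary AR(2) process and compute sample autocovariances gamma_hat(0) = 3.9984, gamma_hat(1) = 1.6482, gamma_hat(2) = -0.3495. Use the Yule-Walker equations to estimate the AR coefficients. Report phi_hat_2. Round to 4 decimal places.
\hat\phi_{2} = -0.3100

The Yule-Walker equations for an AR(p) process read, in matrix form,
  Gamma_p phi = r_p,   with   (Gamma_p)_{ij} = gamma(|i - j|),
                       (r_p)_i = gamma(i),   i,j = 1..p.
Substitute the sample gammas (Toeplitz matrix and right-hand side of size 2):
  Gamma_p = [[3.9984, 1.6482], [1.6482, 3.9984]]
  r_p     = [1.6482, -0.3495]
Written out:
  3.9984 phi_1 + 1.6482 phi_2 = 1.6482
  1.6482 phi_1 + 3.9984 phi_2 = -0.3495
Solve by Cramer's rule:
  det = gamma(0)^2 - gamma(1)^2 = (3.9984)^2 - (1.6482)^2 = 15.98720256 - 2.71656324 = 13.27063932
  phi_hat_1 = [gamma(1) gamma(0) - gamma(1) gamma(2)] / det = [(1.6482)(3.9984) - (1.6482)(-0.3495)] / 13.27063932 = 7.16620878 / 13.27063932 = 0.54
  phi_hat_2 = [gamma(0) gamma(2) - gamma(1)^2] / det = [(3.9984)(-0.3495) - (1.6482)^2] / 13.27063932 = -4.11400404 / 13.27063932 = -0.31
So phi_hat = [0.5400, -0.3100].
Therefore phi_hat_2 = -0.3100.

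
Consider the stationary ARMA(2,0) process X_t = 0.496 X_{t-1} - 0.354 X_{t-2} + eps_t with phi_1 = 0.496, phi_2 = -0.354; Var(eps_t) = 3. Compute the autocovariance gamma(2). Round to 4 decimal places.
\gamma(2) = -0.6826

Multiply the model equation by X_{t-k} and take expectations. With theta_0 = psi_0 = 1 and psi_j the MA(infinity) weights, this gives
  gamma(k) - sum_i phi_i gamma(k-i) = c_k,
  c_k = sigma^2 * sum_{j=k..q} theta_j psi_{j-k}   (c_k = 0 for k > q),
using gamma(-m) = gamma(m).
Pure AR (q = 0): c_0 = sigma^2 = 3, c_k = 0 for k >= 1.
Equations for k = 0, 1, 2 (AR order 2, c_2 = 0):
  (E0) gamma(0) = phi_1 gamma(1) + phi_2 gamma(2) + c_0
  (E1) gamma(1) = phi_1 gamma(0) + phi_2 gamma(1) + c_1
  (E2) gamma(2) = phi_1 gamma(1) + phi_2 gamma(0)
From (E1): gamma(1) = A gamma(0) + B with
  A = phi_1 / (1 - phi_2) = 0.496 / 1.354 = 0.366322,   B = c_1 / (1 - phi_2) = 0 / 1.354 = 0.
Insert (E2) into (E0): gamma(0) (1 - phi_2^2) = phi_1 (1 + phi_2) gamma(1) + c_0.
  phi_1 (1 + phi_2) = (0.496)(0.646) = 0.320416,   1 - phi_2^2 = 0.874684.
Replace gamma(1) by A gamma(0) + B and collect gamma(0):
  gamma(0) [0.874684 - (0.320416)(0.366322)] = c_0 = 3
  gamma(0) * 0.757309 = 3
  gamma(0) = 3 / 0.757309 = 3.961397.
  gamma(1) = A gamma(0) = (0.366322)(3.961397) = 1.451147.
  gamma(2) = phi_1 gamma(1) + phi_2 gamma(0) = (0.496)(1.451147) + (-0.354)(3.961397) = -0.682566.
Therefore gamma(2) = -0.6826 (to 4 decimal places).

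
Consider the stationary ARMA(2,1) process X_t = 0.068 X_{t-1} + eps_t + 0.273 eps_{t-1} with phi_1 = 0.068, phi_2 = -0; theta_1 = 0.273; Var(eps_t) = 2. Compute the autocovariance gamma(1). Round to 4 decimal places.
\gamma(1) = 0.6979

Multiply the model equation by X_{t-k} and take expectations. With theta_0 = psi_0 = 1 and psi_j the MA(infinity) weights, this gives
  gamma(k) - sum_i phi_i gamma(k-i) = c_k,
  c_k = sigma^2 * sum_{j=k..q} theta_j psi_{j-k}   (c_k = 0 for k > q),
using gamma(-m) = gamma(m).
psi-weights needed (psi_j = theta_j + sum_i phi_i psi_{j-i}):
  psi_1 = theta_1 + phi_1 = 0.273 + (0.068) = 0.341
Right-hand sides:
  c_0 = sigma^2 (1 + theta_1 psi_1) = 2 * (1 + (0.273)(0.341)) = 2 * 1.093093 = 2.186186
  c_1 = sigma^2 theta_1 = 2 * (0.273) = 0.546
  c_2 = 0
Equations for k = 0, 1, 2 (AR order 2, c_2 = 0):
  (E0) gamma(0) = phi_1 gamma(1) + phi_2 gamma(2) + c_0
  (E1) gamma(1) = phi_1 gamma(0) + phi_2 gamma(1) + c_1
  (E2) gamma(2) = phi_1 gamma(1) + phi_2 gamma(0)
From (E1): gamma(1) = A gamma(0) + B with
  A = phi_1 / (1 - phi_2) = 0.068 / 1 = 0.068,   B = c_1 / (1 - phi_2) = 0.546 / 1 = 0.546.
Insert (E2) into (E0): gamma(0) (1 - phi_2^2) = phi_1 (1 + phi_2) gamma(1) + c_0.
  phi_1 (1 + phi_2) = (0.068)(1) = 0.068,   1 - phi_2^2 = 1.
Replace gamma(1) by A gamma(0) + B and collect gamma(0):
  gamma(0) [1 - (0.068)(0.068)] = (0.068)(0.546) + 2.186186
  gamma(0) * 0.995376 = 2.223314
  gamma(0) = 2.223314 / 0.995376 = 2.233642.
  gamma(1) = A gamma(0) + B = (0.068)(2.233642) + (0.546) = 0.697888.
Therefore gamma(1) = 0.6979 (to 4 decimal places).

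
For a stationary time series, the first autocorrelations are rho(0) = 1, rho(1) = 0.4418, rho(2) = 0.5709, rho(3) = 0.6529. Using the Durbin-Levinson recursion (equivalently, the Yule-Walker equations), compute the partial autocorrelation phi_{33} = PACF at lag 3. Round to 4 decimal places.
\phi_{33} = 0.4960

The PACF at lag k is phi_{kk}, the last component of the solution
to the Yule-Walker system G_k phi = r_k where
  (G_k)_{ij} = rho(|i - j|), (r_k)_i = rho(i), i,j = 1..k.
Equivalently, Durbin-Levinson gives phi_{kk} iteratively:
  phi_{11} = rho(1)
  phi_{kk} = [rho(k) - sum_{j=1..k-1} phi_{k-1,j} rho(k-j)]
            / [1 - sum_{j=1..k-1} phi_{k-1,j} rho(j)],
  phi_{k,j} = phi_{k-1,j} - phi_{kk} phi_{k-1,k-j},  j = 1..k-1.
Step k = 1:
  phi_11 = rho(1) = 0.4418.
Step k = 2:
  phi_22 = [rho(2) - phi_11 rho(1)] / [1 - phi_11 rho(1)] = [0.5709 - (0.4418)(0.4418)] / [1 - (0.4418)(0.4418)]
         = 0.37571276 / 0.80481276 = 0.466833.
  Update: phi_21 = phi_11 - phi_22 phi_11 = 0.4418 - (0.466833)(0.4418) = 0.235553.
Step k = 3:
  phi_33 = [rho(3) - phi_21 rho(2) - phi_22 rho(1)] / [1 - phi_21 rho(1) - phi_22 rho(2)]
    numerator   = 0.6529 - (0.235553)(0.5709) - (0.466833)(0.4418) = 0.31217596
    denominator = 1 - (0.235553)(0.4418) - (0.466833)(0.5709) = 0.62941783
  phi_33 = 0.31217596 / 0.62941783 = 0.496.
Therefore phi_{33} = 0.4960.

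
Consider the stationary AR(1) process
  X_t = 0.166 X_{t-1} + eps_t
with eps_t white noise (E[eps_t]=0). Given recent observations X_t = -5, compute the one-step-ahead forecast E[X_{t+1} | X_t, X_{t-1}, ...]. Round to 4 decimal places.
E[X_{t+1} \mid \mathcal F_t] = -0.8300

For an AR(p) model X_t = c + sum_i phi_i X_{t-i} + eps_t, the
one-step-ahead conditional mean is
  E[X_{t+1} | X_t, ...] = c + sum_i phi_i X_{t+1-i}.
Substitute known values:
  E[X_{t+1} | ...] = (0.166) * (-5)
                   = -0.8300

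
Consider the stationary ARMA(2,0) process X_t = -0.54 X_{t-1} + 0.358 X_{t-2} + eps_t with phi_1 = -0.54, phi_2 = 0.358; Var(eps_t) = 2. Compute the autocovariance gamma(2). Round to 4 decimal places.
\gamma(2) = 6.3696

Multiply the model equation by X_{t-k} and take expectations. With theta_0 = psi_0 = 1 and psi_j the MA(infinity) weights, this gives
  gamma(k) - sum_i phi_i gamma(k-i) = c_k,
  c_k = sigma^2 * sum_{j=k..q} theta_j psi_{j-k}   (c_k = 0 for k > q),
using gamma(-m) = gamma(m).
Pure AR (q = 0): c_0 = sigma^2 = 2, c_k = 0 for k >= 1.
Equations for k = 0, 1, 2 (AR order 2, c_2 = 0):
  (E0) gamma(0) = phi_1 gamma(1) + phi_2 gamma(2) + c_0
  (E1) gamma(1) = phi_1 gamma(0) + phi_2 gamma(1) + c_1
  (E2) gamma(2) = phi_1 gamma(1) + phi_2 gamma(0)
From (E1): gamma(1) = A gamma(0) + B with
  A = phi_1 / (1 - phi_2) = -0.54 / 0.642 = -0.841121,   B = c_1 / (1 - phi_2) = 0 / 0.642 = 0.
Insert (E2) into (E0): gamma(0) (1 - phi_2^2) = phi_1 (1 + phi_2) gamma(1) + c_0.
  phi_1 (1 + phi_2) = (-0.54)(1.358) = -0.73332,   1 - phi_2^2 = 0.871836.
Replace gamma(1) by A gamma(0) + B and collect gamma(0):
  gamma(0) [0.871836 - (-0.73332)(-0.841121)] = c_0 = 2
  gamma(0) * 0.255025 = 2
  gamma(0) = 2 / 0.255025 = 7.842375.
  gamma(1) = A gamma(0) = (-0.841121)(7.842375) = -6.59639.
  gamma(2) = phi_1 gamma(1) + phi_2 gamma(0) = (-0.54)(-6.59639) + (0.358)(7.842375) = 6.369621.
Therefore gamma(2) = 6.3696 (to 4 decimal places).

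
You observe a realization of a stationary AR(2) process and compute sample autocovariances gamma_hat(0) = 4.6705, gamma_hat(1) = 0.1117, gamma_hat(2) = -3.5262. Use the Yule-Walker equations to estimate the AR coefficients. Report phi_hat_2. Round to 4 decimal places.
\hat\phi_{2} = -0.7560

The Yule-Walker equations for an AR(p) process read, in matrix form,
  Gamma_p phi = r_p,   with   (Gamma_p)_{ij} = gamma(|i - j|),
                       (r_p)_i = gamma(i),   i,j = 1..p.
Substitute the sample gammas (Toeplitz matrix and right-hand side of size 2):
  Gamma_p = [[4.6705, 0.1117], [0.1117, 4.6705]]
  r_p     = [0.1117, -3.5262]
Written out:
  4.6705 phi_1 + 0.1117 phi_2 = 0.1117
  0.1117 phi_1 + 4.6705 phi_2 = -3.5262
Solve by Cramer's rule:
  det = gamma(0)^2 - gamma(1)^2 = (4.6705)^2 - (0.1117)^2 = 21.81357025 - 0.01247689 = 21.80109336
  phi_hat_1 = [gamma(1) gamma(0) - gamma(1) gamma(2)] / det = [(0.1117)(4.6705) - (0.1117)(-3.5262)] / 21.80109336 = 0.91557139 / 21.80109336 = 0.042
  phi_hat_2 = [gamma(0) gamma(2) - gamma(1)^2] / det = [(4.6705)(-3.5262) - (0.1117)^2] / 21.80109336 = -16.48159399 / 21.80109336 = -0.756
So phi_hat = [0.0420, -0.7560].
Therefore phi_hat_2 = -0.7560.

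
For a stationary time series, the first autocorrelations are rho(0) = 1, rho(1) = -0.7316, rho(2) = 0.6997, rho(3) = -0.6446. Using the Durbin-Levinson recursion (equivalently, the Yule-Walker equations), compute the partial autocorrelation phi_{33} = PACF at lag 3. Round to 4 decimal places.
\phi_{33} = -0.1352

The PACF at lag k is phi_{kk}, the last component of the solution
to the Yule-Walker system G_k phi = r_k where
  (G_k)_{ij} = rho(|i - j|), (r_k)_i = rho(i), i,j = 1..k.
Equivalently, Durbin-Levinson gives phi_{kk} iteratively:
  phi_{11} = rho(1)
  phi_{kk} = [rho(k) - sum_{j=1..k-1} phi_{k-1,j} rho(k-j)]
            / [1 - sum_{j=1..k-1} phi_{k-1,j} rho(j)],
  phi_{k,j} = phi_{k-1,j} - phi_{kk} phi_{k-1,k-j},  j = 1..k-1.
Step k = 1:
  phi_11 = rho(1) = -0.7316.
Step k = 2:
  phi_22 = [rho(2) - phi_11 rho(1)] / [1 - phi_11 rho(1)] = [0.6997 - (-0.7316)(-0.7316)] / [1 - (-0.7316)(-0.7316)]
         = 0.16446144 / 0.46476144 = 0.353862.
  Update: phi_21 = phi_11 - phi_22 phi_11 = -0.7316 - (0.353862)(-0.7316) = -0.472715.
Step k = 3:
  phi_33 = [rho(3) - phi_21 rho(2) - phi_22 rho(1)] / [1 - phi_21 rho(1) - phi_22 rho(2)]
    numerator   = -0.6446 - (-0.472715)(0.6997) - (0.353862)(-0.7316) = -0.05495617
    denominator = 1 - (-0.472715)(-0.7316) - (0.353862)(0.6997) = 0.40656478
  phi_33 = -0.05495617 / 0.40656478 = -0.1352.
Therefore phi_{33} = -0.1352.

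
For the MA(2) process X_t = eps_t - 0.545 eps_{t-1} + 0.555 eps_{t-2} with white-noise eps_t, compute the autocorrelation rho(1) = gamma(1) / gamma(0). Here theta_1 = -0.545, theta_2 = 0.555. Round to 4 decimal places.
\rho(1) = -0.5280

For an MA(q) process with theta_0 = 1, the autocovariance is
  gamma(k) = sigma^2 * sum_{i=0..q-k} theta_i * theta_{i+k},
and rho(k) = gamma(k) / gamma(0). Sigma^2 cancels.
  numerator   = (1)*(-0.545) + (-0.545)*(0.555) = -0.847475.
  denominator = (1)^2 + (-0.545)^2 + (0.555)^2 = 1.60505.
  rho(1) = -0.847475 / 1.60505 = -0.5280.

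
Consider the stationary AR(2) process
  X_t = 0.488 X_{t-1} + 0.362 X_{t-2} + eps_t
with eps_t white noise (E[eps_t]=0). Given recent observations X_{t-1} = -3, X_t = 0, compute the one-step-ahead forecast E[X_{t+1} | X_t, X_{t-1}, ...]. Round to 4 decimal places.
E[X_{t+1} \mid \mathcal F_t] = -1.0860

For an AR(p) model X_t = c + sum_i phi_i X_{t-i} + eps_t, the
one-step-ahead conditional mean is
  E[X_{t+1} | X_t, ...] = c + sum_i phi_i X_{t+1-i}.
Substitute known values:
  E[X_{t+1} | ...] = (0.488) * (0) + (0.362) * (-3)
                   = -1.0860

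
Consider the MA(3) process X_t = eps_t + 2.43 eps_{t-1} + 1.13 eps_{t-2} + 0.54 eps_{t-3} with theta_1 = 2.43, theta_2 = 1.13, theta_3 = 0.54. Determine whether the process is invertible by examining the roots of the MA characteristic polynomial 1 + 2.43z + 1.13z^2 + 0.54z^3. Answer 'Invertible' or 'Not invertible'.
\text{Not invertible}

The MA(q) characteristic polynomial is P(z) = 1 + 2.43z + 1.13z^2 + 0.54z^3.
Invertibility requires all roots to lie outside the unit circle, i.e. |z| > 1 for every root.
Degree 3: look for a simple real root z0 first, then factor out (1 - z/z0) and solve the remaining quadratic.
Testing z0 = -0.5: P(-0.5) = 1 + (2.43)(-0.5) + (1.13)(-0.5)^2 + (0.54)(-0.5)^3
  = 1 + (-1.215) + (0.2825) + (-0.0675) = 0.  So z_0 = -0.5 is a root, |z_0| = 0.5.
Divide out the factor (1 + 2 z) = (1 - z/z0) (since 1/z0 = -2):
  P(z) = (1 + 2 z)(1 + (0.43) z + (0.27) z^2)
  [check: z-coef 0.43 - (-2) = 2.43; z^2-coef 0.27 - (-2)(0.43) = 1.13; z^3-coef -(-2)(0.27) = 0.54.]
Remaining roots from the quadratic factor 1 + (0.43) z + (0.27) z^2:
  Set 1 + (0.43) z + (0.27) z^2 = 0, i.e. a z^2 + b z + c = 0 with a = 0.27, b = 0.43, c = 1.
  Discriminant D = b^2 - 4ac = (0.43)^2 - 4*(0.27)*1 = 0.1849 - (1.08) = -0.8951.
  D < 0, so the roots are the complex-conjugate pair z = (-b +/- i sqrt(-D)) / (2a) = -0.7963 +/- 1.752i.
  For a conjugate pair |z|^2 = z * conj(z) = (product of roots) = c/a = 1/(0.27) = 3.703704, so |z| = sqrt(3.703704) = 1.9245 for both roots.
Moduli of all roots: 0.5000, 1.9245, 1.9245.
All moduli strictly greater than 1? No.
Verdict: Not invertible.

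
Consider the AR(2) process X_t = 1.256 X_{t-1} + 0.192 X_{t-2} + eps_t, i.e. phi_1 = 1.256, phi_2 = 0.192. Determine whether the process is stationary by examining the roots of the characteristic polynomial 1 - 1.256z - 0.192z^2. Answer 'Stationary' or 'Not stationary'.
\text{Not stationary}

The AR(p) characteristic polynomial is P(z) = 1 - 1.256z - 0.192z^2.
Stationarity requires all roots to lie outside the unit circle, i.e. |z| > 1 for every root.
Set 1 + (-1.256) z + (-0.192) z^2 = 0, i.e. a z^2 + b z + c = 0 with a = -0.192, b = -1.256, c = 1.
Discriminant D = b^2 - 4ac = (-1.256)^2 - 4*(-0.192)*1 = 1.577536 - (-0.768) = 2.345536.
D >= 0, so the roots are real: z = (-b +/- sqrt(D)) / (2a) = (1.256 +/- 1.531514) / (-0.384).
  z_1 = (1.256 + 1.531514) / (-0.384) = -7.2592,   |z_1| = 7.2592.
  z_2 = (1.256 - 1.531514) / (-0.384) = 0.7175,   |z_2| = 0.7175.
Moduli of all roots: 7.2592, 0.7175.
All moduli strictly greater than 1? No.
Verdict: Not stationary.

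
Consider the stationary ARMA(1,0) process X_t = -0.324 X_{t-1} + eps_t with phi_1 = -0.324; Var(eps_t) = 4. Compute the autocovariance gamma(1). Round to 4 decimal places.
\gamma(1) = -1.4480

Multiply the model equation by X_{t-k} and take expectations. With theta_0 = psi_0 = 1 and psi_j the MA(infinity) weights, this gives
  gamma(k) - sum_i phi_i gamma(k-i) = c_k,
  c_k = sigma^2 * sum_{j=k..q} theta_j psi_{j-k}   (c_k = 0 for k > q),
using gamma(-m) = gamma(m).
Pure AR (q = 0): c_0 = sigma^2 = 4, c_k = 0 for k >= 1.
Equations for k = 0 and k = 1 (AR order 1):
  gamma(0) = phi_1 gamma(1) + c_0
  gamma(1) = phi_1 gamma(0) + c_1
Substituting the second into the first: gamma(0) (1 - phi_1^2) = c_0 + phi_1 c_1, so
  gamma(0) = c_0 / (1 - phi_1^2) = 4 / (1 - (-0.324)^2) = 4 / 0.895024 = 4.469154.
  gamma(1) = phi_1 gamma(0) = (-0.324)(4.469154) = -1.448006.
Therefore gamma(1) = -1.4480 (to 4 decimal places).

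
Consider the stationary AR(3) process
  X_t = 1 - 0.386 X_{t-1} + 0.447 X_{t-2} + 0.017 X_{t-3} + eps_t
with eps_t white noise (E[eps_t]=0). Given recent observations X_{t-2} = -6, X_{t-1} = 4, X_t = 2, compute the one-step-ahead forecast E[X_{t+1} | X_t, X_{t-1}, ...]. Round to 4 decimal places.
E[X_{t+1} \mid \mathcal F_t] = 1.9140

For an AR(p) model X_t = c + sum_i phi_i X_{t-i} + eps_t, the
one-step-ahead conditional mean is
  E[X_{t+1} | X_t, ...] = c + sum_i phi_i X_{t+1-i}.
Substitute known values:
  E[X_{t+1} | ...] = 1 + (-0.386) * (2) + (0.447) * (4) + (0.017) * (-6)
                   = 1.9140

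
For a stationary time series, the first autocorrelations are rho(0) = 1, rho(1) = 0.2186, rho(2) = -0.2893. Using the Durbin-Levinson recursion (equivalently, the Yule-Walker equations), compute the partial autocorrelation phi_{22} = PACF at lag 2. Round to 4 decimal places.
\phi_{22} = -0.3540

The PACF at lag k is phi_{kk}, the last component of the solution
to the Yule-Walker system G_k phi = r_k where
  (G_k)_{ij} = rho(|i - j|), (r_k)_i = rho(i), i,j = 1..k.
Equivalently, Durbin-Levinson gives phi_{kk} iteratively:
  phi_{11} = rho(1)
  phi_{kk} = [rho(k) - sum_{j=1..k-1} phi_{k-1,j} rho(k-j)]
            / [1 - sum_{j=1..k-1} phi_{k-1,j} rho(j)],
  phi_{k,j} = phi_{k-1,j} - phi_{kk} phi_{k-1,k-j},  j = 1..k-1.
Step k = 1:
  phi_11 = rho(1) = 0.2186.
Step k = 2:
  phi_22 = [rho(2) - phi_11 rho(1)] / [1 - phi_11 rho(1)] = [-0.2893 - (0.2186)(0.2186)] / [1 - (0.2186)(0.2186)]
         = -0.33708596 / 0.95221404 = -0.354.
Therefore phi_{22} = -0.3540.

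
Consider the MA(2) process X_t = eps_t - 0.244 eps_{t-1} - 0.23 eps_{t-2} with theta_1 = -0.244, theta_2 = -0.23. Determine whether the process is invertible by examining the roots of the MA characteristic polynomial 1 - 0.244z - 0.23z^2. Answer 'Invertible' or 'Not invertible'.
\text{Invertible}

The MA(q) characteristic polynomial is P(z) = 1 - 0.244z - 0.23z^2.
Invertibility requires all roots to lie outside the unit circle, i.e. |z| > 1 for every root.
Set 1 + (-0.244) z + (-0.23) z^2 = 0, i.e. a z^2 + b z + c = 0 with a = -0.23, b = -0.244, c = 1.
Discriminant D = b^2 - 4ac = (-0.244)^2 - 4*(-0.23)*1 = 0.059536 - (-0.92) = 0.979536.
D >= 0, so the roots are real: z = (-b +/- sqrt(D)) / (2a) = (0.244 +/- 0.989715) / (-0.46).
  z_1 = (0.244 + 0.989715) / (-0.46) = -2.682,   |z_1| = 2.682.
  z_2 = (0.244 - 0.989715) / (-0.46) = 1.6211,   |z_2| = 1.6211.
Moduli of all roots: 2.6820, 1.6211.
All moduli strictly greater than 1? Yes.
Verdict: Invertible.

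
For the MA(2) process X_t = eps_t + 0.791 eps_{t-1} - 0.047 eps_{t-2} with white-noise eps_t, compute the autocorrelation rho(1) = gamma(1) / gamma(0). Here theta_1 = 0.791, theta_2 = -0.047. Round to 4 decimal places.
\rho(1) = 0.4631

For an MA(q) process with theta_0 = 1, the autocovariance is
  gamma(k) = sigma^2 * sum_{i=0..q-k} theta_i * theta_{i+k},
and rho(k) = gamma(k) / gamma(0). Sigma^2 cancels.
  numerator   = (1)*(0.791) + (0.791)*(-0.047) = 0.753823.
  denominator = (1)^2 + (0.791)^2 + (-0.047)^2 = 1.62789.
  rho(1) = 0.753823 / 1.62789 = 0.4631.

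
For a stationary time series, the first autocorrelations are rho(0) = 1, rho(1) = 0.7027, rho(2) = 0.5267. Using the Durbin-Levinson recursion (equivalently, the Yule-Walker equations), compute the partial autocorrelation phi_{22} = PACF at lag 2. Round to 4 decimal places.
\phi_{22} = 0.0650

The PACF at lag k is phi_{kk}, the last component of the solution
to the Yule-Walker system G_k phi = r_k where
  (G_k)_{ij} = rho(|i - j|), (r_k)_i = rho(i), i,j = 1..k.
Equivalently, Durbin-Levinson gives phi_{kk} iteratively:
  phi_{11} = rho(1)
  phi_{kk} = [rho(k) - sum_{j=1..k-1} phi_{k-1,j} rho(k-j)]
            / [1 - sum_{j=1..k-1} phi_{k-1,j} rho(j)],
  phi_{k,j} = phi_{k-1,j} - phi_{kk} phi_{k-1,k-j},  j = 1..k-1.
Step k = 1:
  phi_11 = rho(1) = 0.7027.
Step k = 2:
  phi_22 = [rho(2) - phi_11 rho(1)] / [1 - phi_11 rho(1)] = [0.5267 - (0.7027)(0.7027)] / [1 - (0.7027)(0.7027)]
         = 0.03291271 / 0.50621271 = 0.065.
Therefore phi_{22} = 0.0650.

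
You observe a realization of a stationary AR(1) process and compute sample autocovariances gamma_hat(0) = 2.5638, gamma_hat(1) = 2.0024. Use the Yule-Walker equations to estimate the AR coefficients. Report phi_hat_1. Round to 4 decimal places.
\hat\phi_{1} = 0.7810

The Yule-Walker equations for an AR(p) process read, in matrix form,
  Gamma_p phi = r_p,   with   (Gamma_p)_{ij} = gamma(|i - j|),
                       (r_p)_i = gamma(i),   i,j = 1..p.
Substitute the sample gammas (Toeplitz matrix and right-hand side of size 1):
  Gamma_p = [[2.5638]]
  r_p     = [2.0024]
With p = 1 this is the single equation gamma(0) phi_1 = gamma(1):
  phi_hat_1 = gamma(1) / gamma(0) = 2.0024 / 2.5638 = 0.7810.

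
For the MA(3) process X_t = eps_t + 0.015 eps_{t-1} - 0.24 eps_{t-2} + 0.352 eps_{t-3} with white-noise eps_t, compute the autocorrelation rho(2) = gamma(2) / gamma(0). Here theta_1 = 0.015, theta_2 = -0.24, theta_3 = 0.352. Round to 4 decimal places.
\rho(2) = -0.1986

For an MA(q) process with theta_0 = 1, the autocovariance is
  gamma(k) = sigma^2 * sum_{i=0..q-k} theta_i * theta_{i+k},
and rho(k) = gamma(k) / gamma(0). Sigma^2 cancels.
  numerator   = (1)*(-0.24) + (0.015)*(0.352) = -0.23472.
  denominator = (1)^2 + (0.015)^2 + (-0.24)^2 + (0.352)^2 = 1.181729.
  rho(2) = -0.23472 / 1.181729 = -0.1986.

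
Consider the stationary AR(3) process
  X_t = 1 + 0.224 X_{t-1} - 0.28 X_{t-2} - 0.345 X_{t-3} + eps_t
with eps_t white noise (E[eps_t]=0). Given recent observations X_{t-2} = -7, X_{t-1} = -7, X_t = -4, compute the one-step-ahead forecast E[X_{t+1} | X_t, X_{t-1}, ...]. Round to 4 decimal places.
E[X_{t+1} \mid \mathcal F_t] = 4.4790

For an AR(p) model X_t = c + sum_i phi_i X_{t-i} + eps_t, the
one-step-ahead conditional mean is
  E[X_{t+1} | X_t, ...] = c + sum_i phi_i X_{t+1-i}.
Substitute known values:
  E[X_{t+1} | ...] = 1 + (0.224) * (-4) + (-0.28) * (-7) + (-0.345) * (-7)
                   = 4.4790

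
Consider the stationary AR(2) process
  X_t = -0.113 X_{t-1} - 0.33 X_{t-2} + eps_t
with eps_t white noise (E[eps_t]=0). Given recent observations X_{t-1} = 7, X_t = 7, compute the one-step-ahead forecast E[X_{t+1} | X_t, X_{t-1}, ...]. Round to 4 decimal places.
E[X_{t+1} \mid \mathcal F_t] = -3.1010

For an AR(p) model X_t = c + sum_i phi_i X_{t-i} + eps_t, the
one-step-ahead conditional mean is
  E[X_{t+1} | X_t, ...] = c + sum_i phi_i X_{t+1-i}.
Substitute known values:
  E[X_{t+1} | ...] = (-0.113) * (7) + (-0.33) * (7)
                   = -3.1010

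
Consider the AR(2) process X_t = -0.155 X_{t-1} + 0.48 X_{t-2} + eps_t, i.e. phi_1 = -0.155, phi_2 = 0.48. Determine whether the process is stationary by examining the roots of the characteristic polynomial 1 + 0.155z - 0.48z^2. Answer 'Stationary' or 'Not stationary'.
\text{Stationary}

The AR(p) characteristic polynomial is P(z) = 1 + 0.155z - 0.48z^2.
Stationarity requires all roots to lie outside the unit circle, i.e. |z| > 1 for every root.
Set 1 + (0.155) z + (-0.48) z^2 = 0, i.e. a z^2 + b z + c = 0 with a = -0.48, b = 0.155, c = 1.
Discriminant D = b^2 - 4ac = (0.155)^2 - 4*(-0.48)*1 = 0.024025 - (-1.92) = 1.944025.
D >= 0, so the roots are real: z = (-b +/- sqrt(D)) / (2a) = (-0.155 +/- 1.394283) / (-0.96).
  z_1 = (-0.155 + 1.394283) / (-0.96) = -1.2909,   |z_1| = 1.2909.
  z_2 = (-0.155 - 1.394283) / (-0.96) = 1.6138,   |z_2| = 1.6138.
Moduli of all roots: 1.2909, 1.6138.
All moduli strictly greater than 1? Yes.
Verdict: Stationary.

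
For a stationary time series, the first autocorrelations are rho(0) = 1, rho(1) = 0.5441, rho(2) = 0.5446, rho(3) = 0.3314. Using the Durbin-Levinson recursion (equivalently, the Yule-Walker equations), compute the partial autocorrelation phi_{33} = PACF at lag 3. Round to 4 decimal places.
\phi_{33} = -0.0850

The PACF at lag k is phi_{kk}, the last component of the solution
to the Yule-Walker system G_k phi = r_k where
  (G_k)_{ij} = rho(|i - j|), (r_k)_i = rho(i), i,j = 1..k.
Equivalently, Durbin-Levinson gives phi_{kk} iteratively:
  phi_{11} = rho(1)
  phi_{kk} = [rho(k) - sum_{j=1..k-1} phi_{k-1,j} rho(k-j)]
            / [1 - sum_{j=1..k-1} phi_{k-1,j} rho(j)],
  phi_{k,j} = phi_{k-1,j} - phi_{kk} phi_{k-1,k-j},  j = 1..k-1.
Step k = 1:
  phi_11 = rho(1) = 0.5441.
Step k = 2:
  phi_22 = [rho(2) - phi_11 rho(1)] / [1 - phi_11 rho(1)] = [0.5446 - (0.5441)(0.5441)] / [1 - (0.5441)(0.5441)]
         = 0.24855519 / 0.70395519 = 0.353084.
  Update: phi_21 = phi_11 - phi_22 phi_11 = 0.5441 - (0.353084)(0.5441) = 0.351987.
Step k = 3:
  phi_33 = [rho(3) - phi_21 rho(2) - phi_22 rho(1)] / [1 - phi_21 rho(1) - phi_22 rho(2)]
    numerator   = 0.3314 - (0.351987)(0.5446) - (0.353084)(0.5441) = -0.05240508
    denominator = 1 - (0.351987)(0.5441) - (0.353084)(0.5446) = 0.61619437
  phi_33 = -0.05240508 / 0.61619437 = -0.085.
Therefore phi_{33} = -0.0850.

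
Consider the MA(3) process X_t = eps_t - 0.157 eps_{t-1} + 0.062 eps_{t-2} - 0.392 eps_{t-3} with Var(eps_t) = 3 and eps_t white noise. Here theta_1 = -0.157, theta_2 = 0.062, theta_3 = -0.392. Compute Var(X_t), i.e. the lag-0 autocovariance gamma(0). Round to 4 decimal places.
\gamma(0) = 3.5465

For an MA(q) process X_t = eps_t + sum_i theta_i eps_{t-i} with
Var(eps_t) = sigma^2, the variance is
  gamma(0) = sigma^2 * (1 + sum_i theta_i^2).
  sum_i theta_i^2 = (-0.157)^2 + (0.062)^2 + (-0.392)^2 = 0.024649 + 0.003844 + 0.153664 = 0.182157.
  gamma(0) = 3 * (1 + 0.182157) = 3 * 1.182157 = 3.546471, which rounds to 3.5465.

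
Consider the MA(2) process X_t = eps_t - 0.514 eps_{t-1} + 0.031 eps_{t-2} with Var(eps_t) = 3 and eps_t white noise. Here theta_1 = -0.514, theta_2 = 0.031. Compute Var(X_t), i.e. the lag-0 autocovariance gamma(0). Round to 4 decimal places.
\gamma(0) = 3.7955

For an MA(q) process X_t = eps_t + sum_i theta_i eps_{t-i} with
Var(eps_t) = sigma^2, the variance is
  gamma(0) = sigma^2 * (1 + sum_i theta_i^2).
  sum_i theta_i^2 = (-0.514)^2 + (0.031)^2 = 0.264196 + 0.000961 = 0.265157.
  gamma(0) = 3 * (1 + 0.265157) = 3 * 1.265157 = 3.795471, which rounds to 3.7955.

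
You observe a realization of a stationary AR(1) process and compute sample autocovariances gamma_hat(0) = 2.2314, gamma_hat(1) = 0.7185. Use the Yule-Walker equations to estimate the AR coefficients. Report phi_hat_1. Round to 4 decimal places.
\hat\phi_{1} = 0.3220

The Yule-Walker equations for an AR(p) process read, in matrix form,
  Gamma_p phi = r_p,   with   (Gamma_p)_{ij} = gamma(|i - j|),
                       (r_p)_i = gamma(i),   i,j = 1..p.
Substitute the sample gammas (Toeplitz matrix and right-hand side of size 1):
  Gamma_p = [[2.2314]]
  r_p     = [0.7185]
With p = 1 this is the single equation gamma(0) phi_1 = gamma(1):
  phi_hat_1 = gamma(1) / gamma(0) = 0.7185 / 2.2314 = 0.3220.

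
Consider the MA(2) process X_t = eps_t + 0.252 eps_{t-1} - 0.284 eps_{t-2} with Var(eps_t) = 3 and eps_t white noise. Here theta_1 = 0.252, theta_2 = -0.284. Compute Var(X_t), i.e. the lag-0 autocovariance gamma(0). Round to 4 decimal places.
\gamma(0) = 3.4325

For an MA(q) process X_t = eps_t + sum_i theta_i eps_{t-i} with
Var(eps_t) = sigma^2, the variance is
  gamma(0) = sigma^2 * (1 + sum_i theta_i^2).
  sum_i theta_i^2 = (0.252)^2 + (-0.284)^2 = 0.063504 + 0.080656 = 0.14416.
  gamma(0) = 3 * (1 + 0.14416) = 3 * 1.14416 = 3.43248, which rounds to 3.4325.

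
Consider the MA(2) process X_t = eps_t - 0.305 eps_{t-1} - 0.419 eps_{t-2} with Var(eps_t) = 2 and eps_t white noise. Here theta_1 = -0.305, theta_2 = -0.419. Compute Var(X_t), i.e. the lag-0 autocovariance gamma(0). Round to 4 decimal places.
\gamma(0) = 2.5372

For an MA(q) process X_t = eps_t + sum_i theta_i eps_{t-i} with
Var(eps_t) = sigma^2, the variance is
  gamma(0) = sigma^2 * (1 + sum_i theta_i^2).
  sum_i theta_i^2 = (-0.305)^2 + (-0.419)^2 = 0.093025 + 0.175561 = 0.268586.
  gamma(0) = 2 * (1 + 0.268586) = 2 * 1.268586 = 2.537172, which rounds to 2.5372.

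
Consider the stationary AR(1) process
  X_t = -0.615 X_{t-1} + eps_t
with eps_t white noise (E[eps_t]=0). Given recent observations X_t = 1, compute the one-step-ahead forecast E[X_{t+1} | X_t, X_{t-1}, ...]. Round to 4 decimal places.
E[X_{t+1} \mid \mathcal F_t] = -0.6150

For an AR(p) model X_t = c + sum_i phi_i X_{t-i} + eps_t, the
one-step-ahead conditional mean is
  E[X_{t+1} | X_t, ...] = c + sum_i phi_i X_{t+1-i}.
Substitute known values:
  E[X_{t+1} | ...] = (-0.615) * (1)
                   = -0.6150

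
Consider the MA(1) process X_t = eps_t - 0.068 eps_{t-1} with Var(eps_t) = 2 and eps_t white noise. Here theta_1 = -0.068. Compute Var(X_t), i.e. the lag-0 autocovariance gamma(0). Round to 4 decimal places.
\gamma(0) = 2.0092

For an MA(q) process X_t = eps_t + sum_i theta_i eps_{t-i} with
Var(eps_t) = sigma^2, the variance is
  gamma(0) = sigma^2 * (1 + sum_i theta_i^2).
  sum_i theta_i^2 = (-0.068)^2 = 0.004624.
  gamma(0) = 2 * (1 + 0.004624) = 2 * 1.004624 = 2.009248, which rounds to 2.0092.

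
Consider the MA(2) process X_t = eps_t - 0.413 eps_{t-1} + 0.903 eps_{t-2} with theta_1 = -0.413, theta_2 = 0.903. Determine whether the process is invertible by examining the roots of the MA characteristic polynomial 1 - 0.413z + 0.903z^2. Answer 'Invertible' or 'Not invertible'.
\text{Invertible}

The MA(q) characteristic polynomial is P(z) = 1 - 0.413z + 0.903z^2.
Invertibility requires all roots to lie outside the unit circle, i.e. |z| > 1 for every root.
Set 1 + (-0.413) z + (0.903) z^2 = 0, i.e. a z^2 + b z + c = 0 with a = 0.903, b = -0.413, c = 1.
Discriminant D = b^2 - 4ac = (-0.413)^2 - 4*(0.903)*1 = 0.170569 - (3.612) = -3.441431.
D < 0, so the roots are the complex-conjugate pair z = (-b +/- i sqrt(-D)) / (2a) = 0.2287 +/- 1.0272i.
For a conjugate pair |z|^2 = z * conj(z) = (product of roots) = c/a = 1/(0.903) = 1.10742, so |z| = sqrt(1.10742) = 1.0523 for both roots.
Moduli of all roots: 1.0523, 1.0523.
All moduli strictly greater than 1? Yes.
Verdict: Invertible.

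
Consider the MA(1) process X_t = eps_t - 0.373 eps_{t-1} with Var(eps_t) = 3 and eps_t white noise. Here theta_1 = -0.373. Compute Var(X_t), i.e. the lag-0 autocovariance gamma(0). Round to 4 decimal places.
\gamma(0) = 3.4174

For an MA(q) process X_t = eps_t + sum_i theta_i eps_{t-i} with
Var(eps_t) = sigma^2, the variance is
  gamma(0) = sigma^2 * (1 + sum_i theta_i^2).
  sum_i theta_i^2 = (-0.373)^2 = 0.139129.
  gamma(0) = 3 * (1 + 0.139129) = 3 * 1.139129 = 3.417387, which rounds to 3.4174.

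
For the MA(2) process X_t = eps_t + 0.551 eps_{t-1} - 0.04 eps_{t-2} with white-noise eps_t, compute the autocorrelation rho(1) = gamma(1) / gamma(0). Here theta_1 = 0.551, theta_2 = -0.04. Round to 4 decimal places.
\rho(1) = 0.4053

For an MA(q) process with theta_0 = 1, the autocovariance is
  gamma(k) = sigma^2 * sum_{i=0..q-k} theta_i * theta_{i+k},
and rho(k) = gamma(k) / gamma(0). Sigma^2 cancels.
  numerator   = (1)*(0.551) + (0.551)*(-0.04) = 0.52896.
  denominator = (1)^2 + (0.551)^2 + (-0.04)^2 = 1.305201.
  rho(1) = 0.52896 / 1.305201 = 0.4053.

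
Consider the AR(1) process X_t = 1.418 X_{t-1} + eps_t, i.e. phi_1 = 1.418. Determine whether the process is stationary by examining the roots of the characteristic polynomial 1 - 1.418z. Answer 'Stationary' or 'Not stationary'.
\text{Not stationary}

The AR(p) characteristic polynomial is P(z) = 1 - 1.418z.
Stationarity requires all roots to lie outside the unit circle, i.e. |z| > 1 for every root.
This is linear in z: 1 + (-1.418) z = 0  =>  z = -1/(-1.418) = 0.705219,  |z| = 0.705219.
Moduli of all roots: 0.7052.
All moduli strictly greater than 1? No.
Verdict: Not stationary.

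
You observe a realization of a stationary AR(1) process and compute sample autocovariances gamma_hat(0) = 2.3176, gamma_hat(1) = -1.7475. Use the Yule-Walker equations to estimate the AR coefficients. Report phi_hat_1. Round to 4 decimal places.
\hat\phi_{1} = -0.7540

The Yule-Walker equations for an AR(p) process read, in matrix form,
  Gamma_p phi = r_p,   with   (Gamma_p)_{ij} = gamma(|i - j|),
                       (r_p)_i = gamma(i),   i,j = 1..p.
Substitute the sample gammas (Toeplitz matrix and right-hand side of size 1):
  Gamma_p = [[2.3176]]
  r_p     = [-1.7475]
With p = 1 this is the single equation gamma(0) phi_1 = gamma(1):
  phi_hat_1 = gamma(1) / gamma(0) = -1.7475 / 2.3176 = -0.7540.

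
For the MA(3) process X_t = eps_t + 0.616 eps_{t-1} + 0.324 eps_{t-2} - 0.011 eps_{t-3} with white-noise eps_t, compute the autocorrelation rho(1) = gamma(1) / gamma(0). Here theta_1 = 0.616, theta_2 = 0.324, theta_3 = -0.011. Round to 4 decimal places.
\rho(1) = 0.5470

For an MA(q) process with theta_0 = 1, the autocovariance is
  gamma(k) = sigma^2 * sum_{i=0..q-k} theta_i * theta_{i+k},
and rho(k) = gamma(k) / gamma(0). Sigma^2 cancels.
  numerator   = (1)*(0.616) + (0.616)*(0.324) + (0.324)*(-0.011) = 0.81202.
  denominator = (1)^2 + (0.616)^2 + (0.324)^2 + (-0.011)^2 = 1.484553.
  rho(1) = 0.81202 / 1.484553 = 0.5470.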